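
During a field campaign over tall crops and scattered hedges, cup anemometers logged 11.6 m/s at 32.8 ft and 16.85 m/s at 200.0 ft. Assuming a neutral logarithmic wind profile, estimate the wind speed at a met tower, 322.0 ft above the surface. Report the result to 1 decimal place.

18.2 m/s

Log law: V ∝ ln(z/z₀). From the pair, with r = V₁/V₂ = 0.68843,
ln z₀ = (ln z₁ − r·ln z₂)/(1 − r) = (3.4904 − 0.68843×5.2983)/0.31157 = -0.5041 → z₀ = 0.6040 ft
V₃ = V₁ · ln(z₃/z₀)/ln(z₁/z₀) = 11.6 × 6.2787/3.9946 = 18.2330 m/s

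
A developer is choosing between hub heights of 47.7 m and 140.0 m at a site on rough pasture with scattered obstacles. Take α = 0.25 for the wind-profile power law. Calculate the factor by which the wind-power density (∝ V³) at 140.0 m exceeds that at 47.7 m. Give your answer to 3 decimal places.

2.242

Speed ratio: V_B/V_A = (z_B/z_A)^α = (140.0/47.7)^0.25 = (2.9350)^0.25 = 1.30889
Power-density ratio: P_B/P_A = (V_B/V_A)³ = (1.30889)³ = 2.24237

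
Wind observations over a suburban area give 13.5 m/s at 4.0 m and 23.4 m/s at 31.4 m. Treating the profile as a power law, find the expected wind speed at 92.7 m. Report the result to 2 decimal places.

31.24 m/s

First find α: α = ln(V₂/V₁)/ln(z₂/z₁) = ln(23.4/13.5)/ln(31.4/4.0) = 0.55005/2.06051 = 0.2669
Extrapolate from 31.4 m to 92.7 m: V₃ = 23.4 × (92.7/31.4)^0.2669 = 23.4 × 1.3351 = 31.2407 m/s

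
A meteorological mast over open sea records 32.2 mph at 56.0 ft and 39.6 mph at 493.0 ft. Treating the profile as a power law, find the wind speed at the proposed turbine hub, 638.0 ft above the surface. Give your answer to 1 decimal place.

40.6 mph

First find α: α = ln(V₂/V₁)/ln(z₂/z₁) = ln(39.6/32.2)/ln(493.0/56.0) = 0.20686/2.17516 = 0.0951
Extrapolate from 493.0 ft to 638.0 ft: V₃ = 39.6 × (638.0/493.0)^0.0951 = 39.6 × 1.0248 = 40.5830 mph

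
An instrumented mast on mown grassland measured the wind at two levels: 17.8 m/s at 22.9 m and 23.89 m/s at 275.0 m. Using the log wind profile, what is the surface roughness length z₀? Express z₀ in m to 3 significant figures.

Log law: V(z) ∝ ln(z/z₀). With r = V₁/V₂ = 17.8/23.89 = 0.74508,
r · ln(z₂/z₀) = ln(z₁/z₀) ⇒ ln z₀ = (ln z₁ − r·ln z₂)/(1 − r)
ln z₀ = (3.13114 − 0.74508×5.61677) / 0.25492 = -4.1339
z₀ = exp(-4.1339) = 0.01602 m

z₀ ≈ 0.0160 m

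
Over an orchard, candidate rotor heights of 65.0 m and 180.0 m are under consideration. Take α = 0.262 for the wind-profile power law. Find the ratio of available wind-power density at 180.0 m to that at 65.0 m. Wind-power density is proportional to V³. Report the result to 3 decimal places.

Speed ratio: V_B/V_A = (z_B/z_A)^α = (180.0/65.0)^0.262 = (2.7692)^0.262 = 1.30586
Power-density ratio: P_B/P_A = (V_B/V_A)³ = (1.30586)³ = 2.22687

2.227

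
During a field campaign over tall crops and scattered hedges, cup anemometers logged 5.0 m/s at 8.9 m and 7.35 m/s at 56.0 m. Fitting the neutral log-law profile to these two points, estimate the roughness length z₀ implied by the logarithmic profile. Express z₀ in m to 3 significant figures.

Log law: V(z) ∝ ln(z/z₀). With r = V₁/V₂ = 5.0/7.35 = 0.68027,
r · ln(z₂/z₀) = ln(z₁/z₀) ⇒ ln z₀ = (ln z₁ − r·ln z₂)/(1 − r)
ln z₀ = (2.18605 − 0.68027×4.02535) / 0.31973 = -1.7274
z₀ = exp(-1.7274) = 0.1778 m

z₀ ≈ 0.178 m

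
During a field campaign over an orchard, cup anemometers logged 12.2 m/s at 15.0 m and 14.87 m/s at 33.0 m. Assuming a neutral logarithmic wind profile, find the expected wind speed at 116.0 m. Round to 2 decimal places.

19.13 m/s

Log law: V ∝ ln(z/z₀). From the pair, with r = V₁/V₂ = 0.82044,
ln z₀ = (ln z₁ − r·ln z₂)/(1 − r) = (2.7081 − 0.82044×3.4965)/0.17956 = -0.8946 → z₀ = 0.4088 m
V₃ = V₁ · ln(z₃/z₀)/ln(z₁/z₀) = 12.2 × 5.6482/3.6027 = 19.1269 m/s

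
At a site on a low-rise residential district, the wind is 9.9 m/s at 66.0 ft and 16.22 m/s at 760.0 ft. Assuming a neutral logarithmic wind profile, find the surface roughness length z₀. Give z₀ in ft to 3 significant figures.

z₀ ≈ 1.44 ft

Log law: V(z) ∝ ln(z/z₀). With r = V₁/V₂ = 9.9/16.22 = 0.61036,
r · ln(z₂/z₀) = ln(z₁/z₀) ⇒ ln z₀ = (ln z₁ − r·ln z₂)/(1 − r)
ln z₀ = (4.18965 − 0.61036×6.63332) / 0.38964 = 0.3618
z₀ = exp(0.3618) = 1.436 ft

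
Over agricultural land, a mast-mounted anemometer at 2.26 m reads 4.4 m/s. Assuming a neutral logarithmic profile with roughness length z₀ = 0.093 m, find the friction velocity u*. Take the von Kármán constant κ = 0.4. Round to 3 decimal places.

Log law: V(z) = (u*/κ) · ln(z/z₀) ⇒ u* = κ · V / ln(z/z₀)
u* = 0.4 × 4.4 / ln(2.26/0.093) = 0.4 × 4.4 / 3.1905
   = 1.7600 / 3.1905 = 0.5516 m/s

u* ≈ 0.552 m/s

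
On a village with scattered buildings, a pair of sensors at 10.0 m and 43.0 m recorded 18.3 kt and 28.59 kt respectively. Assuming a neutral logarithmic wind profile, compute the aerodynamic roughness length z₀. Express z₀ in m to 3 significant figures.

z₀ ≈ 0.747 m

Log law: V(z) ∝ ln(z/z₀). With r = V₁/V₂ = 18.3/28.59 = 0.64008,
r · ln(z₂/z₀) = ln(z₁/z₀) ⇒ ln z₀ = (ln z₁ − r·ln z₂)/(1 − r)
ln z₀ = (2.30259 − 0.64008×3.76120) / 0.35992 = -0.2915
z₀ = exp(-0.2915) = 0.7472 m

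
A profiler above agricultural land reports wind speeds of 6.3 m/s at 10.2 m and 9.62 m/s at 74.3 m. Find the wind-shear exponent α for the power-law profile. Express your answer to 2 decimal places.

α ≈ 0.21

Power law: V₂/V₁ = (z₂/z₁)^α ⇒ α = ln(V₂/V₁) / ln(z₂/z₁)
α = ln(9.62/6.3) / ln(74.3/10.2) = ln(1.5270) / ln(7.2843)
  = 0.42329 / 1.98572 = 0.21317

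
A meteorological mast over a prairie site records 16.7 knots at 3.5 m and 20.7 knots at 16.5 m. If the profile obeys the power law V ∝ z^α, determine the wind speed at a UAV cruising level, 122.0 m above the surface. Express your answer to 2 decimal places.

First find α: α = ln(V₂/V₁)/ln(z₂/z₁) = ln(20.7/16.7)/ln(16.5/3.5) = 0.21472/1.55060 = 0.1385
Extrapolate from 16.5 m to 122.0 m: V₃ = 20.7 × (122.0/16.5)^0.1385 = 20.7 × 1.3192 = 27.3081 knots

27.31 knots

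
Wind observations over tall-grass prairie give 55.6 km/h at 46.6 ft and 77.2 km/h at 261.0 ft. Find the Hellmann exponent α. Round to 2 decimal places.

Power law: V₂/V₁ = (z₂/z₁)^α ⇒ α = ln(V₂/V₁) / ln(z₂/z₁)
α = ln(77.2/55.6) / ln(261.0/46.6) = ln(1.3885) / ln(5.6009)
  = 0.32822 / 1.72292 = 0.19050

α ≈ 0.19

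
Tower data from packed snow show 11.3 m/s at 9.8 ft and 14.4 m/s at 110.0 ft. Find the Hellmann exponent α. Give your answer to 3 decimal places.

Power law: V₂/V₁ = (z₂/z₁)^α ⇒ α = ln(V₂/V₁) / ln(z₂/z₁)
α = ln(14.4/11.3) / ln(110.0/9.8) = ln(1.2743) / ln(11.2245)
  = 0.24243 / 2.41810 = 0.10025

α ≈ 0.100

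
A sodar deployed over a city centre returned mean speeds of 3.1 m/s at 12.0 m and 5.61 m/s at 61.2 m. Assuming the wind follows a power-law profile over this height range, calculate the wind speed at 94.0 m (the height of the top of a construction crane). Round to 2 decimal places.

6.56 m/s

First find α: α = ln(V₂/V₁)/ln(z₂/z₁) = ln(5.61/3.1)/ln(61.2/12.0) = 0.59315/1.62924 = 0.3641
Extrapolate from 61.2 m to 94.0 m: V₃ = 5.61 × (94.0/61.2)^0.3641 = 5.61 × 1.1691 = 6.5587 m/s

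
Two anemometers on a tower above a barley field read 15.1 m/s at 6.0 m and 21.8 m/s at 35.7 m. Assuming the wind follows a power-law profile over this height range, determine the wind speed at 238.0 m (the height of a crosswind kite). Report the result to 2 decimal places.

32.22 m/s

First find α: α = ln(V₂/V₁)/ln(z₂/z₁) = ln(21.8/15.1)/ln(35.7/6.0) = 0.36722/1.78339 = 0.2059
Extrapolate from 35.7 m to 238.0 m: V₃ = 21.8 × (238.0/35.7)^0.2059 = 21.8 × 1.4779 = 32.2186 m/s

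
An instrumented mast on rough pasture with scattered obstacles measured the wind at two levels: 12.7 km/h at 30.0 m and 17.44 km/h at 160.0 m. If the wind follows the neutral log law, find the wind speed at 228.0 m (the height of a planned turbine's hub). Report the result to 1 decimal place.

18.4 km/h

Log law: V ∝ ln(z/z₀). From the pair, with r = V₁/V₂ = 0.72821,
ln z₀ = (ln z₁ − r·ln z₂)/(1 − r) = (3.4012 − 0.72821×5.0752)/0.27179 = -1.0839 → z₀ = 0.3383 m
V₃ = V₁ · ln(z₃/z₀)/ln(z₁/z₀) = 12.7 × 6.5133/4.4851 = 18.4429 km/h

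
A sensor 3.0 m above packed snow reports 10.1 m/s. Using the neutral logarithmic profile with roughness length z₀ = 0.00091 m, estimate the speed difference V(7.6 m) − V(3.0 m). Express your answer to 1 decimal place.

Log law: V₂ = V₁ · ln(z₂/z₀)/ln(z₁/z₀) = 10.1 × 9.0302/8.1007 = 11.2590 m/s
ΔV = 11.2590 − 10.1 = 1.1590 m/s

1.2 m/s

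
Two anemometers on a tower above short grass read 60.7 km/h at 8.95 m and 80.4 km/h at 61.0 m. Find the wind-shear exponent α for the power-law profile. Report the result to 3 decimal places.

α ≈ 0.146

Power law: V₂/V₁ = (z₂/z₁)^α ⇒ α = ln(V₂/V₁) / ln(z₂/z₁)
α = ln(80.4/60.7) / ln(61.0/8.95) = ln(1.3245) / ln(6.8156)
  = 0.28107 / 1.91922 = 0.14645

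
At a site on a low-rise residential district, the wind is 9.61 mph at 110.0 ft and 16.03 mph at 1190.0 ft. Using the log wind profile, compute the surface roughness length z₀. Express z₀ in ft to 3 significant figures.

z₀ ≈ 3.11 ft

Log law: V(z) ∝ ln(z/z₀). With r = V₁/V₂ = 9.61/16.03 = 0.59950,
r · ln(z₂/z₀) = ln(z₁/z₀) ⇒ ln z₀ = (ln z₁ − r·ln z₂)/(1 − r)
ln z₀ = (4.70048 − 0.59950×7.08171) / 0.40050 = 1.1361
z₀ = exp(1.1361) = 3.114 ft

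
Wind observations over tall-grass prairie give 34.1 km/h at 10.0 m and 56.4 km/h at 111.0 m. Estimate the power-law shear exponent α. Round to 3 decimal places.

Power law: V₂/V₁ = (z₂/z₁)^α ⇒ α = ln(V₂/V₁) / ln(z₂/z₁)
α = ln(56.4/34.1) / ln(111.0/10.0) = ln(1.6540) / ln(11.1000)
  = 0.50317 / 2.40695 = 0.20905

α ≈ 0.209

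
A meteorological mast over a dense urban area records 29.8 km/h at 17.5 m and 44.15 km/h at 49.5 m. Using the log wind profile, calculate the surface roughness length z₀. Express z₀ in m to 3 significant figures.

Log law: V(z) ∝ ln(z/z₀). With r = V₁/V₂ = 29.8/44.15 = 0.67497,
r · ln(z₂/z₀) = ln(z₁/z₀) ⇒ ln z₀ = (ln z₁ − r·ln z₂)/(1 − r)
ln z₀ = (2.86220 − 0.67497×3.90197) / 0.32503 = 0.7030
z₀ = exp(0.7030) = 2.020 m

z₀ ≈ 2.02 m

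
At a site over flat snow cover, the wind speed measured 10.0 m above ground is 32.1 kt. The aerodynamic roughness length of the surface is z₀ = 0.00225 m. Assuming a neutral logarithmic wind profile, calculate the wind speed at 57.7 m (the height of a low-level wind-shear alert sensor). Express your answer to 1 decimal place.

38.8 kt

Log law: V(z) ∝ ln(z/z₀), so V₂/V₁ = ln(z₂/z₀) / ln(z₁/z₀).
ln(57.7/0.00225) = 10.1521, ln(10.0/0.00225) = 8.3994
V₂ = 32.1 × 10.1521/8.3994 = 32.1 × 1.2087 = 38.7982 kt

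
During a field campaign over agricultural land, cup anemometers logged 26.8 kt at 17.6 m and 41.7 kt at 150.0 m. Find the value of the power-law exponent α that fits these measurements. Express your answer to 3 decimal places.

α ≈ 0.206

Power law: V₂/V₁ = (z₂/z₁)^α ⇒ α = ln(V₂/V₁) / ln(z₂/z₁)
α = ln(41.7/26.8) / ln(150.0/17.6) = ln(1.5560) / ln(8.5227)
  = 0.44210 / 2.14274 = 0.20632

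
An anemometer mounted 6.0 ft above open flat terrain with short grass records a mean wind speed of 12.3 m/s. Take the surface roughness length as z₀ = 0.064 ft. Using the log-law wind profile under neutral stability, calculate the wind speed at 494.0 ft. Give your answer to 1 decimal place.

Log law: V(z) ∝ ln(z/z₀), so V₂/V₁ = ln(z₂/z₀) / ln(z₁/z₀).
ln(494.0/0.064) = 8.9514, ln(6.0/0.064) = 4.5406
V₂ = 12.3 × 8.9514/4.5406 = 12.3 × 1.9714 = 24.2482 m/s

24.2 m/s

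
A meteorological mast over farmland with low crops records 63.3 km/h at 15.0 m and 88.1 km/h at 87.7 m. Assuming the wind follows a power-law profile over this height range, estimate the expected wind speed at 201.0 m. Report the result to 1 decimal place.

First find α: α = ln(V₂/V₁)/ln(z₂/z₁) = ln(88.1/63.3)/ln(87.7/15.0) = 0.33059/1.76587 = 0.1872
Extrapolate from 87.7 m to 201.0 m: V₃ = 88.1 × (201.0/87.7)^0.1872 = 88.1 × 1.1680 = 102.8982 km/h

102.9 km/h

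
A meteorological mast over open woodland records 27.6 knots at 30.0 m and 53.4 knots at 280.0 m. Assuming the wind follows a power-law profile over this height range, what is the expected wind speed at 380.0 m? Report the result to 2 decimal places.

58.44 knots

First find α: α = ln(V₂/V₁)/ln(z₂/z₁) = ln(53.4/27.6)/ln(280.0/30.0) = 0.65999/2.23359 = 0.2955
Extrapolate from 280.0 m to 380.0 m: V₃ = 53.4 × (380.0/280.0)^0.2955 = 53.4 × 1.0944 = 58.4427 knots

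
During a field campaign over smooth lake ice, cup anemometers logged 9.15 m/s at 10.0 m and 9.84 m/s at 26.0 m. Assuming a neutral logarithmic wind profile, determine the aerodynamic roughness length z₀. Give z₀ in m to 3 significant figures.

Log law: V(z) ∝ ln(z/z₀). With r = V₁/V₂ = 9.15/9.84 = 0.92988,
r · ln(z₂/z₀) = ln(z₁/z₀) ⇒ ln z₀ = (ln z₁ − r·ln z₂)/(1 − r)
ln z₀ = (2.30259 − 0.92988×3.25810) / 0.07012 = -10.3683
z₀ = exp(-10.3683) = 0.00003141 m

z₀ ≈ 0.0000314 m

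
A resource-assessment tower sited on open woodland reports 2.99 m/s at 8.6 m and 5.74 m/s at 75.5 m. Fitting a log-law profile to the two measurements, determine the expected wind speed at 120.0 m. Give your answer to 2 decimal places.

Log law: V ∝ ln(z/z₀). From the pair, with r = V₁/V₂ = 0.52091,
ln z₀ = (ln z₁ − r·ln z₂)/(1 − r) = (2.1518 − 0.52091×4.3241)/0.47909 = -0.2102 → z₀ = 0.8104 m
V₃ = V₁ · ln(z₃/z₀)/ln(z₁/z₀) = 2.99 × 4.9977/2.3620 = 6.3266 m/s

6.33 m/s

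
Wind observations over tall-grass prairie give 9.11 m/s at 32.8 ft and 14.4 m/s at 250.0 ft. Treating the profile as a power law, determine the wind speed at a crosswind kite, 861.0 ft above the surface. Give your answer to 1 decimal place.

19.0 m/s

First find α: α = ln(V₂/V₁)/ln(z₂/z₁) = ln(14.4/9.11)/ln(250.0/32.8) = 0.45786/2.03103 = 0.2254
Extrapolate from 250.0 ft to 861.0 ft: V₃ = 14.4 × (861.0/250.0)^0.2254 = 14.4 × 1.3215 = 19.0297 m/s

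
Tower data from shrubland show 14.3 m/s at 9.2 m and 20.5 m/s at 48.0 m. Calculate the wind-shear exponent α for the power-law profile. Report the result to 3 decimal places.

Power law: V₂/V₁ = (z₂/z₁)^α ⇒ α = ln(V₂/V₁) / ln(z₂/z₁)
α = ln(20.5/14.3) / ln(48.0/9.2) = ln(1.4336) / ln(5.2174)
  = 0.36017 / 1.65200 = 0.21802

α ≈ 0.218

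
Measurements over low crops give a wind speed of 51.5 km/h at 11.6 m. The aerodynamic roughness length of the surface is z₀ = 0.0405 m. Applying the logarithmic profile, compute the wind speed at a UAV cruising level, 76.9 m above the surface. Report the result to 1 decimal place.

68.7 km/h

Log law: V(z) ∝ ln(z/z₀), so V₂/V₁ = ln(z₂/z₀) / ln(z₁/z₀).
ln(76.9/0.0405) = 7.5490, ln(11.6/0.0405) = 5.6575
V₂ = 51.5 × 7.5490/5.6575 = 51.5 × 1.3343 = 68.7184 km/h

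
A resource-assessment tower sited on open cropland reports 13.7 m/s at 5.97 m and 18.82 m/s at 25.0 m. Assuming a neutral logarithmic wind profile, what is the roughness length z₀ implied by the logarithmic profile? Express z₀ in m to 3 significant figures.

z₀ ≈ 0.129 m

Log law: V(z) ∝ ln(z/z₀). With r = V₁/V₂ = 13.7/18.82 = 0.72795,
r · ln(z₂/z₀) = ln(z₁/z₀) ⇒ ln z₀ = (ln z₁ − r·ln z₂)/(1 − r)
ln z₀ = (1.78675 − 0.72795×3.21888) / 0.27205 = -2.0453
z₀ = exp(-2.0453) = 0.1293 m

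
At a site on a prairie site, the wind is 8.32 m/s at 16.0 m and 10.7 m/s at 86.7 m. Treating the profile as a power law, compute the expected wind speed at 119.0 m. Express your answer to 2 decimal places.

11.22 m/s

First find α: α = ln(V₂/V₁)/ln(z₂/z₁) = ln(10.7/8.32)/ln(86.7/16.0) = 0.25158/1.68987 = 0.1489
Extrapolate from 86.7 m to 119.0 m: V₃ = 10.7 × (119.0/86.7)^0.1489 = 10.7 × 1.0483 = 11.2165 m/s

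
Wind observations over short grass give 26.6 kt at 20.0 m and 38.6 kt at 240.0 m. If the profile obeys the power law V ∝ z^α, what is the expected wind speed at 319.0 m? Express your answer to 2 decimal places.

First find α: α = ln(V₂/V₁)/ln(z₂/z₁) = ln(38.6/26.6)/ln(240.0/20.0) = 0.37234/2.48491 = 0.1498
Extrapolate from 240.0 m to 319.0 m: V₃ = 38.6 × (319.0/240.0)^0.1498 = 38.6 × 1.0436 = 40.2814 kt

40.28 kt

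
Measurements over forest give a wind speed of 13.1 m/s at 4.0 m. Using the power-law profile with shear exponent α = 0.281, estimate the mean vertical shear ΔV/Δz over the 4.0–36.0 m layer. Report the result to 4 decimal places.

0.3497 m/s/m

Power law: V₂ = V₁ · (z₂/z₁)^α = 13.1 × (9.0000)^0.281 = 24.2892 m/s
ΔV/Δz = (24.2892 − 13.1)/(36.0 − 4.0) = 11.1892/32.0000 = 0.34966 m/s/m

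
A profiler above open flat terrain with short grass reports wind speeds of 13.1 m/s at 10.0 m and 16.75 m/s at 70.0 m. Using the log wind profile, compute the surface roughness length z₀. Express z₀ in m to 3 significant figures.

z₀ ≈ 0.00927 m

Log law: V(z) ∝ ln(z/z₀). With r = V₁/V₂ = 13.1/16.75 = 0.78209,
r · ln(z₂/z₀) = ln(z₁/z₀) ⇒ ln z₀ = (ln z₁ − r·ln z₂)/(1 − r)
ln z₀ = (2.30259 − 0.78209×4.24850) / 0.21791 = -4.6814
z₀ = exp(-4.6814) = 0.009266 m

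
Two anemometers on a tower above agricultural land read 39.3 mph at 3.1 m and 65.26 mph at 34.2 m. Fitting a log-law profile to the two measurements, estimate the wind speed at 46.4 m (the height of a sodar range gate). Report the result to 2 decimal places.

Log law: V ∝ ln(z/z₀). From the pair, with r = V₁/V₂ = 0.60221,
ln z₀ = (ln z₁ − r·ln z₂)/(1 − r) = (1.1314 − 0.60221×3.5322)/0.39779 = -2.5031 → z₀ = 0.08183 m
V₃ = V₁ · ln(z₃/z₀)/ln(z₁/z₀) = 39.3 × 6.3404/3.6345 = 68.5587 mph

68.56 mph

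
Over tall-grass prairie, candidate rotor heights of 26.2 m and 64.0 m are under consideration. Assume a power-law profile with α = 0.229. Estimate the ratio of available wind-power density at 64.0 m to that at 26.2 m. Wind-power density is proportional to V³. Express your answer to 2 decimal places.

Speed ratio: V_B/V_A = (z_B/z_A)^α = (64.0/26.2)^0.229 = (2.4427)^0.229 = 1.22694
Power-density ratio: P_B/P_A = (V_B/V_A)³ = (1.22694)³ = 1.84702

1.85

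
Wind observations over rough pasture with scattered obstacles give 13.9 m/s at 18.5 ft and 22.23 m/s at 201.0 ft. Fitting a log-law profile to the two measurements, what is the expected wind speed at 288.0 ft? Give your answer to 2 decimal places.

Log law: V ∝ ln(z/z₀). From the pair, with r = V₁/V₂ = 0.62528,
ln z₀ = (ln z₁ − r·ln z₂)/(1 − r) = (2.9178 − 0.62528×5.3033)/0.37472 = -1.0629 → z₀ = 0.3455 ft
V₃ = V₁ · ln(z₃/z₀)/ln(z₁/z₀) = 13.9 × 6.7259/3.9807 = 23.4859 m/s

23.49 m/s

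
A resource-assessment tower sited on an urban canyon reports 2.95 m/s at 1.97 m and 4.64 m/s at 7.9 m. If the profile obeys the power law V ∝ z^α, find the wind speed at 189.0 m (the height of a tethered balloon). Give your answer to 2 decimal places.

13.07 m/s

First find α: α = ln(V₂/V₁)/ln(z₂/z₁) = ln(4.64/2.95)/ln(7.9/1.97) = 0.45291/1.38883 = 0.3261
Extrapolate from 7.9 m to 189.0 m: V₃ = 4.64 × (189.0/7.9)^0.3261 = 4.64 × 2.8161 = 13.0668 m/s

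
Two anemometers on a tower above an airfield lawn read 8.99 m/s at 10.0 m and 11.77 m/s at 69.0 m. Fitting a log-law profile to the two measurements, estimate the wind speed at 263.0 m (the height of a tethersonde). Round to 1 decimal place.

13.7 m/s

Log law: V ∝ ln(z/z₀). From the pair, with r = V₁/V₂ = 0.76381,
ln z₀ = (ln z₁ − r·ln z₂)/(1 − r) = (2.3026 − 0.76381×4.2341)/0.23619 = -3.9436 → z₀ = 0.01938 m
V₃ = V₁ · ln(z₃/z₀)/ln(z₁/z₀) = 8.99 × 9.5157/6.2462 = 13.6958 m/s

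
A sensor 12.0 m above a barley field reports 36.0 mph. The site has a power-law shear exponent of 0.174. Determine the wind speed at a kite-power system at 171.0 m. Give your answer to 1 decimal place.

57.2 mph

Power-law profile: V₂ = V₁ · (z₂/z₁)^α
V₂ = 36.0 × (171.0/12.0)^0.174 = 36.0 × (14.2500)^0.174
    = 36.0 × 1.5877 = 57.1566 mph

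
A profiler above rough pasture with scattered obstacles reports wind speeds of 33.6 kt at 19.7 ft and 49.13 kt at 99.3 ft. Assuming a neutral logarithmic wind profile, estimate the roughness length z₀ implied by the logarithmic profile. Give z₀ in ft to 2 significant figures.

Log law: V(z) ∝ ln(z/z₀). With r = V₁/V₂ = 33.6/49.13 = 0.68390,
r · ln(z₂/z₀) = ln(z₁/z₀) ⇒ ln z₀ = (ln z₁ − r·ln z₂)/(1 − r)
ln z₀ = (2.98062 − 0.68390×4.59815) / 0.31610 = -0.5190
z₀ = exp(-0.5190) = 0.5951 ft

z₀ ≈ 0.60 ft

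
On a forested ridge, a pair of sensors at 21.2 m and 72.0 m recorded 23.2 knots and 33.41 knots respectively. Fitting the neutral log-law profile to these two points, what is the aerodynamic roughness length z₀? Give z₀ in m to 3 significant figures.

z₀ ≈ 1.32 m

Log law: V(z) ∝ ln(z/z₀). With r = V₁/V₂ = 23.2/33.41 = 0.69440,
r · ln(z₂/z₀) = ln(z₁/z₀) ⇒ ln z₀ = (ln z₁ − r·ln z₂)/(1 − r)
ln z₀ = (3.05400 − 0.69440×4.27667) / 0.30560 = 0.2758
z₀ = exp(0.2758) = 1.318 m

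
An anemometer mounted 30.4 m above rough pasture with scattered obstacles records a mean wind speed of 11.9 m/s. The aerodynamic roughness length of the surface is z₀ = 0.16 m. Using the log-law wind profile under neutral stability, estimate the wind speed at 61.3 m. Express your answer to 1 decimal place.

13.5 m/s

Log law: V(z) ∝ ln(z/z₀), so V₂/V₁ = ln(z₂/z₀) / ln(z₁/z₀).
ln(61.3/0.16) = 5.9484, ln(30.4/0.16) = 5.2470
V₂ = 11.9 × 5.9484/5.2470 = 11.9 × 1.1337 = 13.4906 m/s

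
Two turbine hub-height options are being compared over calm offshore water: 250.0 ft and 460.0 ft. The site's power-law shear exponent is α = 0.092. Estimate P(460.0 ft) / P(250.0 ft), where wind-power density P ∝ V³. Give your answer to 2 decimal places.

Speed ratio: V_B/V_A = (z_B/z_A)^α = (460.0/250.0)^0.092 = (1.8400)^0.092 = 1.05770
Power-density ratio: P_B/P_A = (V_B/V_A)³ = (1.05770)³ = 1.18329

1.18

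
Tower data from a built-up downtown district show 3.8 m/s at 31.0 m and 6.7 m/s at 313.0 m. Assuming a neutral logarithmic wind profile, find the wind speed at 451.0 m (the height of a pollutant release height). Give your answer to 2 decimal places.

Log law: V ∝ ln(z/z₀). From the pair, with r = V₁/V₂ = 0.56716,
ln z₀ = (ln z₁ − r·ln z₂)/(1 − r) = (3.4340 − 0.56716×5.7462)/0.43284 = 0.4042 → z₀ = 1.498 m
V₃ = V₁ · ln(z₃/z₀)/ln(z₁/z₀) = 3.8 × 5.7073/3.0298 = 7.1581 m/s

7.16 m/s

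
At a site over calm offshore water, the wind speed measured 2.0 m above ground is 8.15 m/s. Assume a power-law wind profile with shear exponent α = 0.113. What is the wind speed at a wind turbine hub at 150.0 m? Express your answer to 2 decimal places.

13.28 m/s

Power-law profile: V₂ = V₁ · (z₂/z₁)^α
V₂ = 8.15 × (150.0/2.0)^0.113 = 8.15 × (75.0000)^0.113
    = 8.15 × 1.6289 = 13.2752 m/s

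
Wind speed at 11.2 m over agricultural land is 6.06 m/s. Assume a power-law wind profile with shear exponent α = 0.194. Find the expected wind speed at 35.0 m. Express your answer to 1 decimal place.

7.6 m/s

Power-law profile: V₂ = V₁ · (z₂/z₁)^α
V₂ = 6.06 × (35.0/11.2)^0.194 = 6.06 × (3.1250)^0.194
    = 6.06 × 1.2474 = 7.5592 m/s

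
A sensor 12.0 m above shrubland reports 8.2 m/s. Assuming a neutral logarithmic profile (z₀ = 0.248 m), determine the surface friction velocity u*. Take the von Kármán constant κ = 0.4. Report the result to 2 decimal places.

Log law: V(z) = (u*/κ) · ln(z/z₀) ⇒ u* = κ · V / ln(z/z₀)
u* = 0.4 × 8.2 / ln(12.0/0.248) = 0.4 × 8.2 / 3.8792
   = 3.2800 / 3.8792 = 0.8455 m/s

u* ≈ 0.85 m/s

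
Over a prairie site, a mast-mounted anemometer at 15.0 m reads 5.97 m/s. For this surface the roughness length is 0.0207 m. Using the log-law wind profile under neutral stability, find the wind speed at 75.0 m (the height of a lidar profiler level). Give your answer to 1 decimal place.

Log law: V(z) ∝ ln(z/z₀), so V₂/V₁ = ln(z₂/z₀) / ln(z₁/z₀).
ln(75.0/0.0207) = 8.1951, ln(15.0/0.0207) = 6.5857
V₂ = 5.97 × 8.1951/6.5857 = 5.97 × 1.2444 = 7.4290 m/s

7.4 m/s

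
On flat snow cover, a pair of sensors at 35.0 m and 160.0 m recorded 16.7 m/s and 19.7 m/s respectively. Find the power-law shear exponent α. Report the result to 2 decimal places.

Power law: V₂/V₁ = (z₂/z₁)^α ⇒ α = ln(V₂/V₁) / ln(z₂/z₁)
α = ln(19.7/16.7) / ln(160.0/35.0) = ln(1.1796) / ln(4.5714)
  = 0.16521 / 1.51983 = 0.10870

α ≈ 0.11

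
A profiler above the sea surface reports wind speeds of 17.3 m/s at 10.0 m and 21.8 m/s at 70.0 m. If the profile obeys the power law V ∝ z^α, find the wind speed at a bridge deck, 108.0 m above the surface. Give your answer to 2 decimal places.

First find α: α = ln(V₂/V₁)/ln(z₂/z₁) = ln(21.8/17.3)/ln(70.0/10.0) = 0.23120/1.94591 = 0.1188
Extrapolate from 70.0 m to 108.0 m: V₃ = 21.8 × (108.0/70.0)^0.1188 = 21.8 × 1.0529 = 22.9526 m/s

22.95 m/s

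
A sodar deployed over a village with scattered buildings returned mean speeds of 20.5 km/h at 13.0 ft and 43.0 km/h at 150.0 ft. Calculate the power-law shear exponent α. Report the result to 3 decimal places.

α ≈ 0.303

Power law: V₂/V₁ = (z₂/z₁)^α ⇒ α = ln(V₂/V₁) / ln(z₂/z₁)
α = ln(43.0/20.5) / ln(150.0/13.0) = ln(2.0976) / ln(11.5385)
  = 0.74078 / 2.44569 = 0.30289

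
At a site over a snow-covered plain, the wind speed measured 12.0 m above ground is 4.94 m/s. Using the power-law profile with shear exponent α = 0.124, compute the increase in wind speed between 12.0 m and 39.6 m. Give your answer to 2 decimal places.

Power law: V₂ = V₁ · (z₂/z₁)^α = 4.94 × (3.3000)^0.124 = 5.7283 m/s
ΔV = 5.7283 − 4.94 = 0.7883 m/s

0.79 m/s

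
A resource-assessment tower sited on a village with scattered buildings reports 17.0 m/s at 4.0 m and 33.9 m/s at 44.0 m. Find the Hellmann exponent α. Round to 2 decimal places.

α ≈ 0.29

Power law: V₂/V₁ = (z₂/z₁)^α ⇒ α = ln(V₂/V₁) / ln(z₂/z₁)
α = ln(33.9/17.0) / ln(44.0/4.0) = ln(1.9941) / ln(11.0000)
  = 0.69020 / 2.39790 = 0.28784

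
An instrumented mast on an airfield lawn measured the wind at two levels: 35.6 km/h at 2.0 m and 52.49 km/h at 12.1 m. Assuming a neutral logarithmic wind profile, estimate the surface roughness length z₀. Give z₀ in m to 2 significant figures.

z₀ ≈ 0.045 m

Log law: V(z) ∝ ln(z/z₀). With r = V₁/V₂ = 35.6/52.49 = 0.67822,
r · ln(z₂/z₀) = ln(z₁/z₀) ⇒ ln z₀ = (ln z₁ − r·ln z₂)/(1 − r)
ln z₀ = (0.69315 − 0.67822×2.49321) / 0.32178 = -3.1009
z₀ = exp(-3.1009) = 0.04501 m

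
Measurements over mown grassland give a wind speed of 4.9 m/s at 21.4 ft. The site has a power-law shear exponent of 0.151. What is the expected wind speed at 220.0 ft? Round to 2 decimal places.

Power-law profile: V₂ = V₁ · (z₂/z₁)^α
V₂ = 4.9 × (220.0/21.4)^0.151 = 4.9 × (10.2804)^0.151
    = 4.9 × 1.4217 = 6.9664 m/s

6.97 m/s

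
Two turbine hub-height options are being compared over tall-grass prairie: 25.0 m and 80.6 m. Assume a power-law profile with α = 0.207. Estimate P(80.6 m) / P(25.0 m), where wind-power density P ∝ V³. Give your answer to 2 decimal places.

2.07

Speed ratio: V_B/V_A = (z_B/z_A)^α = (80.6/25.0)^0.207 = (3.2240)^0.207 = 1.27420
Power-density ratio: P_B/P_A = (V_B/V_A)³ = (1.27420)³ = 2.06878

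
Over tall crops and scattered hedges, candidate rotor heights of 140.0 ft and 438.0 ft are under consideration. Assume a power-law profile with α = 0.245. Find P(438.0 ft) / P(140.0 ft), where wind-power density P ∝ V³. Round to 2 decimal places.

Speed ratio: V_B/V_A = (z_B/z_A)^α = (438.0/140.0)^0.245 = (3.1286)^0.245 = 1.32239
Power-density ratio: P_B/P_A = (V_B/V_A)³ = (1.32239)³ = 2.31249

2.31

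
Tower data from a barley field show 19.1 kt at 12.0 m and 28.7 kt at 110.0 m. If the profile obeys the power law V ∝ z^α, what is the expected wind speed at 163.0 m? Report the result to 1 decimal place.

First find α: α = ln(V₂/V₁)/ln(z₂/z₁) = ln(28.7/19.1)/ln(110.0/12.0) = 0.40721/2.21557 = 0.1838
Extrapolate from 110.0 m to 163.0 m: V₃ = 28.7 × (163.0/110.0)^0.1838 = 28.7 × 1.0750 = 30.8513 kt

30.9 kt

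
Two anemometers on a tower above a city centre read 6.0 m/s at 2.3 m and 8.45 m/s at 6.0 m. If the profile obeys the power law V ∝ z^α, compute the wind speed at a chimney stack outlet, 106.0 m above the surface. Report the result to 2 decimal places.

First find α: α = ln(V₂/V₁)/ln(z₂/z₁) = ln(8.45/6.0)/ln(6.0/2.3) = 0.34241/0.95885 = 0.3571
Extrapolate from 6.0 m to 106.0 m: V₃ = 8.45 × (106.0/6.0)^0.3571 = 8.45 × 2.7884 = 23.5623 m/s

23.56 m/s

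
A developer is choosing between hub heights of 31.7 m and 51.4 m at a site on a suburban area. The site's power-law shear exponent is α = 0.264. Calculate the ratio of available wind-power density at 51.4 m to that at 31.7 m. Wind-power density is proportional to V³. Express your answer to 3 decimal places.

1.466

Speed ratio: V_B/V_A = (z_B/z_A)^α = (51.4/31.7)^0.264 = (1.6215)^0.264 = 1.13609
Power-density ratio: P_B/P_A = (V_B/V_A)³ = (1.13609)³ = 1.46637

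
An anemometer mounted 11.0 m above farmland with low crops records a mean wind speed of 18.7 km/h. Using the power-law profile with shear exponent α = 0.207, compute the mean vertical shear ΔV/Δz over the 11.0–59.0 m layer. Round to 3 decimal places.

0.162 km/h/m

Power law: V₂ = V₁ · (z₂/z₁)^α = 18.7 × (5.3636)^0.207 = 26.4752 km/h
ΔV/Δz = (26.4752 − 18.7)/(59.0 − 11.0) = 7.7752/48.0000 = 0.16198 km/h/m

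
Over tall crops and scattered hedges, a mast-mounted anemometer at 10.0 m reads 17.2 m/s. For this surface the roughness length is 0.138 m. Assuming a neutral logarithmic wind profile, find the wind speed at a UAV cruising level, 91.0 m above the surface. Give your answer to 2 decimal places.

Log law: V(z) ∝ ln(z/z₀), so V₂/V₁ = ln(z₂/z₀) / ln(z₁/z₀).
ln(91.0/0.138) = 6.4914, ln(10.0/0.138) = 4.2831
V₂ = 17.2 × 6.4914/4.2831 = 17.2 × 1.5156 = 26.0680 m/s

26.07 m/s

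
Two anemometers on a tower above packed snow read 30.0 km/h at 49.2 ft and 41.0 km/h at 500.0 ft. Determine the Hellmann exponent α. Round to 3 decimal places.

α ≈ 0.135

Power law: V₂/V₁ = (z₂/z₁)^α ⇒ α = ln(V₂/V₁) / ln(z₂/z₁)
α = ln(41.0/30.0) / ln(500.0/49.2) = ln(1.3667) / ln(10.1626)
  = 0.31237 / 2.31871 = 0.13472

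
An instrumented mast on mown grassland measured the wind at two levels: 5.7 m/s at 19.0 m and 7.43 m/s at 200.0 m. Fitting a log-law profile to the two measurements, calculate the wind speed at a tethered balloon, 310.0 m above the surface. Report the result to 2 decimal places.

Log law: V ∝ ln(z/z₀). From the pair, with r = V₁/V₂ = 0.76716,
ln z₀ = (ln z₁ − r·ln z₂)/(1 − r) = (2.9444 − 0.76716×5.2983)/0.23284 = -4.8111 → z₀ = 0.008139 m
V₃ = V₁ · ln(z₃/z₀)/ln(z₁/z₀) = 5.7 × 10.5477/7.7556 = 7.7521 m/s

7.75 m/s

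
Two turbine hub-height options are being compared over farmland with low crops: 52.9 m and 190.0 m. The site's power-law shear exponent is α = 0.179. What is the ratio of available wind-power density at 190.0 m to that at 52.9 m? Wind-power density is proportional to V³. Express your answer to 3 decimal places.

1.987

Speed ratio: V_B/V_A = (z_B/z_A)^α = (190.0/52.9)^0.179 = (3.5917)^0.179 = 1.25718
Power-density ratio: P_B/P_A = (V_B/V_A)³ = (1.25718)³ = 1.98699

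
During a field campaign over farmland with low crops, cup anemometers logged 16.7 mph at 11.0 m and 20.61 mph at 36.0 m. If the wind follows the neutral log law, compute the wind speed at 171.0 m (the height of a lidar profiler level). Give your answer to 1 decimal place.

25.7 mph

Log law: V ∝ ln(z/z₀). From the pair, with r = V₁/V₂ = 0.81029,
ln z₀ = (ln z₁ − r·ln z₂)/(1 − r) = (2.3979 − 0.81029×3.5835)/0.18971 = -2.6660 → z₀ = 0.06953 m
V₃ = V₁ · ln(z₃/z₀)/ln(z₁/z₀) = 16.7 × 7.8077/5.0639 = 25.7485 mph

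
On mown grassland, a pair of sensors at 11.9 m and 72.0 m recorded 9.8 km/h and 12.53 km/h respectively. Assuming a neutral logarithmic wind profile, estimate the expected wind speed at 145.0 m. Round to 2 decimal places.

13.59 km/h

Log law: V ∝ ln(z/z₀). From the pair, with r = V₁/V₂ = 0.78212,
ln z₀ = (ln z₁ − r·ln z₂)/(1 − r) = (2.4765 − 0.78212×4.2767)/0.21788 = -3.9855 → z₀ = 0.01858 m
V₃ = V₁ · ln(z₃/z₀)/ln(z₁/z₀) = 9.8 × 8.9622/6.4620 = 13.5917 km/h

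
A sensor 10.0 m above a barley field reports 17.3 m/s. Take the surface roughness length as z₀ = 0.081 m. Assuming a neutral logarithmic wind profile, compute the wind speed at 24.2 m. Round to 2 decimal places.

Log law: V(z) ∝ ln(z/z₀), so V₂/V₁ = ln(z₂/z₀) / ln(z₁/z₀).
ln(24.2/0.081) = 5.6997, ln(10.0/0.081) = 4.8159
V₂ = 17.3 × 5.6997/4.8159 = 17.3 × 1.1835 = 20.4747 m/s

20.47 m/s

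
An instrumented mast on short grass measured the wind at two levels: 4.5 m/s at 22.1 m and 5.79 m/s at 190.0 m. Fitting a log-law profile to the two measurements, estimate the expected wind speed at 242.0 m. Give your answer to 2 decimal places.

5.94 m/s

Log law: V ∝ ln(z/z₀). From the pair, with r = V₁/V₂ = 0.77720,
ln z₀ = (ln z₁ − r·ln z₂)/(1 − r) = (3.0956 − 0.77720×5.2470)/0.22280 = -4.4095 → z₀ = 0.01216 m
V₃ = V₁ · ln(z₃/z₀)/ln(z₁/z₀) = 4.5 × 9.8984/7.5050 = 5.9351 m/s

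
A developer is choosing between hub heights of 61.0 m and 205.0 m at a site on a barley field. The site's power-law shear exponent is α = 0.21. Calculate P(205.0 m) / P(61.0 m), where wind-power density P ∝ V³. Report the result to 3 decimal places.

Speed ratio: V_B/V_A = (z_B/z_A)^α = (205.0/61.0)^0.21 = (3.3607)^0.21 = 1.28988
Power-density ratio: P_B/P_A = (V_B/V_A)³ = (1.28988)³ = 2.14609

2.146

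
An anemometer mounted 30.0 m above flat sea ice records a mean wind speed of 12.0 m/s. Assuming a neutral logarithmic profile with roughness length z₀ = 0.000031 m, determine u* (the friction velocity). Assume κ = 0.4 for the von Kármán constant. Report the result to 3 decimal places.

u* ≈ 0.348 m/s

Log law: V(z) = (u*/κ) · ln(z/z₀) ⇒ u* = κ · V / ln(z/z₀)
u* = 0.4 × 12.0 / ln(30.0/0.000031) = 0.4 × 12.0 / 13.7827
   = 4.8000 / 13.7827 = 0.3483 m/s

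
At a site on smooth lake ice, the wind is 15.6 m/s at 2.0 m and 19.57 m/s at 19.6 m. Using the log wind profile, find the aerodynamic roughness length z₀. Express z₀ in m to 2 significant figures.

Log law: V(z) ∝ ln(z/z₀). With r = V₁/V₂ = 15.6/19.57 = 0.79714,
r · ln(z₂/z₀) = ln(z₁/z₀) ⇒ ln z₀ = (ln z₁ − r·ln z₂)/(1 − r)
ln z₀ = (0.69315 − 0.79714×2.97553) / 0.20286 = -8.2754
z₀ = exp(-8.2754) = 0.0002547 m

z₀ ≈ 0.00025 m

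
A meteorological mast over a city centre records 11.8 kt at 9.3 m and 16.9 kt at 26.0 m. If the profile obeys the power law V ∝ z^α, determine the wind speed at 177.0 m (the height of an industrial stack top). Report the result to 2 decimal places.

First find α: α = ln(V₂/V₁)/ln(z₂/z₁) = ln(16.9/11.8)/ln(26.0/9.3) = 0.35921/1.02808 = 0.3494
Extrapolate from 26.0 m to 177.0 m: V₃ = 16.9 × (177.0/26.0)^0.3494 = 16.9 × 1.9546 = 33.0323 kt

33.03 kt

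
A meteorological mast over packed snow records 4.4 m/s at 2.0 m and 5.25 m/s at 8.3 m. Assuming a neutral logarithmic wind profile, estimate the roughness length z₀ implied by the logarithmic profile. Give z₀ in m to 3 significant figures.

z₀ ≈ 0.00126 m

Log law: V(z) ∝ ln(z/z₀). With r = V₁/V₂ = 4.4/5.25 = 0.83810,
r · ln(z₂/z₀) = ln(z₁/z₀) ⇒ ln z₀ = (ln z₁ − r·ln z₂)/(1 − r)
ln z₀ = (0.69315 − 0.83810×2.11626) / 0.16190 = -6.6735
z₀ = exp(-6.6735) = 0.001264 m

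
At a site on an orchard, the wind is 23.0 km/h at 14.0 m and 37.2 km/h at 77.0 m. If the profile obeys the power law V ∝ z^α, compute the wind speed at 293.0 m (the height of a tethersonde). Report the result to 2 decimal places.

First find α: α = ln(V₂/V₁)/ln(z₂/z₁) = ln(37.2/23.0)/ln(77.0/14.0) = 0.48081/1.70475 = 0.2820
Extrapolate from 77.0 m to 293.0 m: V₃ = 37.2 × (293.0/77.0)^0.2820 = 37.2 × 1.4578 = 54.2294 km/h

54.23 km/h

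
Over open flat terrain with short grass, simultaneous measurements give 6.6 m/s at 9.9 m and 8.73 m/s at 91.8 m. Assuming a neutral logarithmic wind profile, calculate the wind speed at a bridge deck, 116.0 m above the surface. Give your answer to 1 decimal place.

9.0 m/s

Log law: V ∝ ln(z/z₀). From the pair, with r = V₁/V₂ = 0.75601,
ln z₀ = (ln z₁ − r·ln z₂)/(1 − r) = (2.2925 − 0.75601×4.5196)/0.24399 = -4.6083 → z₀ = 0.009969 m
V₃ = V₁ · ln(z₃/z₀)/ln(z₁/z₀) = 6.6 × 9.3619/6.9008 = 8.9538 m/s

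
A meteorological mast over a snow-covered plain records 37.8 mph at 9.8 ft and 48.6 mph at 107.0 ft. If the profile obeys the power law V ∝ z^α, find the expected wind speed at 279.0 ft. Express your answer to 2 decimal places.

First find α: α = ln(V₂/V₁)/ln(z₂/z₁) = ln(48.6/37.8)/ln(107.0/9.8) = 0.25131/2.39045 = 0.1051
Extrapolate from 107.0 ft to 279.0 ft: V₃ = 48.6 × (279.0/107.0)^0.1051 = 48.6 × 1.1060 = 53.7520 mph

53.75 mph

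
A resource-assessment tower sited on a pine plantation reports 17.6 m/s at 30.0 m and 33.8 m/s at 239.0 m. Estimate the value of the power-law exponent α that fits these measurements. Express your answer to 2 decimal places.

α ≈ 0.31

Power law: V₂/V₁ = (z₂/z₁)^α ⇒ α = ln(V₂/V₁) / ln(z₂/z₁)
α = ln(33.8/17.6) / ln(239.0/30.0) = ln(1.9205) / ln(7.9667)
  = 0.65256 / 2.07527 = 0.31445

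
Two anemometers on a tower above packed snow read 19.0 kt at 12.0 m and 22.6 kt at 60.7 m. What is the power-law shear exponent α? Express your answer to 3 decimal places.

Power law: V₂/V₁ = (z₂/z₁)^α ⇒ α = ln(V₂/V₁) / ln(z₂/z₁)
α = ln(22.6/19.0) / ln(60.7/12.0) = ln(1.1895) / ln(5.0583)
  = 0.17351 / 1.62104 = 0.10704

α ≈ 0.107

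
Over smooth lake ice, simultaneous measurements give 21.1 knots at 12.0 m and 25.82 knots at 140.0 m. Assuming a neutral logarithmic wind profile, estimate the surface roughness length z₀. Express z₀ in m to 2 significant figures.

Log law: V(z) ∝ ln(z/z₀). With r = V₁/V₂ = 21.1/25.82 = 0.81720,
r · ln(z₂/z₀) = ln(z₁/z₀) ⇒ ln z₀ = (ln z₁ − r·ln z₂)/(1 − r)
ln z₀ = (2.48491 − 0.81720×4.94164) / 0.18280 = -8.4975
z₀ = exp(-8.4975) = 0.0002040 m

z₀ ≈ 0.00020 m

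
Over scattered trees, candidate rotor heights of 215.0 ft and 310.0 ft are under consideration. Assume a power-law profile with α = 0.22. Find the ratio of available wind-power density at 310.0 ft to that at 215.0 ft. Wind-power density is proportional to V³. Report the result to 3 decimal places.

Speed ratio: V_B/V_A = (z_B/z_A)^α = (310.0/215.0)^0.22 = (1.4419)^0.22 = 1.08383
Power-density ratio: P_B/P_A = (V_B/V_A)³ = (1.08383)³ = 1.27318

1.273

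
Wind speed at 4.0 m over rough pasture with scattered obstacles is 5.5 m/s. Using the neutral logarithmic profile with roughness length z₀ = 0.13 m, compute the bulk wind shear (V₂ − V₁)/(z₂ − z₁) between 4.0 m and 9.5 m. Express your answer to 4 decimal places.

0.2524 m/s/m

Log law: V₂ = V₁ · ln(z₂/z₀)/ln(z₁/z₀) = 5.5 × 4.2915/3.4265 = 6.8884 m/s
ΔV/Δz = (6.8884 − 5.5)/(9.5 − 4.0) = 1.3884/5.5000 = 0.25244 m/s/m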